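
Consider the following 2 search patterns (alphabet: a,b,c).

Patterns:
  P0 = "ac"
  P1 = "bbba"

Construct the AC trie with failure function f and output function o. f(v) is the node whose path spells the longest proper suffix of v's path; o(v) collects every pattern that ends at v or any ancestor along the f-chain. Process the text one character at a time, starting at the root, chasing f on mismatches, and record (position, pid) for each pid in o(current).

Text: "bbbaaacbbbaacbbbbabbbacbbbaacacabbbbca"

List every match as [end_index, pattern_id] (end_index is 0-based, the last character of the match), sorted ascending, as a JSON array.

Construct AC machine:
Trie nodes:
  0='ε' goto a→1 b→3
  1='a' goto c→2
  2='ac' goto ·  ←P0
  3='b' goto b→4
  4='bb' goto b→5
  5='bbb' goto a→6
  6='bbba' goto ·  ←P1

Failure links (BFS by depth):
  fail(1) 'a': from fail(0)=0 chase 'a': 0 ⇒ 0;  out=∅∪out(0)=∅
  fail(3) 'b': from fail(0)=0 chase 'b': 0 ⇒ 0;  out=∅∪out(0)=∅
  fail(2) 'ac': from fail(1)=0 chase 'c': 0 ⇒ 0;  out={0}∪out(0)={0}
  fail(4) 'bb': from fail(3)=0 chase 'b': 0 ⇒ 3;  out=∅∪out(3)=∅
  fail(5) 'bbb': from fail(4)=3 chase 'b': 3 ⇒ 4;  out=∅∪out(4)=∅
  fail(6) 'bbba': from fail(5)=4 chase 'a': 4→3→0 ⇒ 1;  out={1}∪out(1)={1}

Run:
[0] read 'b'  n0⇒n3
[1] read 'b'  n3⇒n4
[2] read 'b'  n4⇒n5
[3] read 'a'  n5⇒n6  → match P1@[0:3]
[4] read 'a'  n6⇒n1 (fail-walked)
[5] read 'a'  n1⇒n1 (fail-walked)
[6] read 'c'  n1⇒n2  → match P0@[5:6]
[7] read 'b'  n2⇒n3 (fail-walked)
[8] read 'b'  n3⇒n4
[9] read 'b'  n4⇒n5
[10] read 'a'  n5⇒n6  → match P1@[7:10]
[11] read 'a'  n6⇒n1 (fail-walked)
[12] read 'c'  n1⇒n2  → match P0@[11:12]
[13] read 'b'  n2⇒n3 (fail-walked)
[14] read 'b'  n3⇒n4
[15] read 'b'  n4⇒n5
[16] read 'b'  n5⇒n5 (fail-walked)
[17] read 'a'  n5⇒n6  → match P1@[14:17]
[18] read 'b'  n6⇒n3 (fail-walked)
[19] read 'b'  n3⇒n4
[20] read 'b'  n4⇒n5
[21] read 'a'  n5⇒n6  → match P1@[18:21]
[22] read 'c'  n6⇒n2 (fail-walked)  → match P0@[21:22]
[23] read 'b'  n2⇒n3 (fail-walked)
[24] read 'b'  n3⇒n4
[25] read 'b'  n4⇒n5
[26] read 'a'  n5⇒n6  → match P1@[23:26]
[27] read 'a'  n6⇒n1 (fail-walked)
[28] read 'c'  n1⇒n2  → match P0@[27:28]
[29] read 'a'  n2⇒n1 (fail-walked)
[30] read 'c'  n1⇒n2  → match P0@[29:30]
[31] read 'a'  n2⇒n1 (fail-walked)
[32] read 'b'  n1⇒n3 (fail-walked)
[33] read 'b'  n3⇒n4
[34] read 'b'  n4⇒n5
[35] read 'b'  n5⇒n5 (fail-walked)
[36] read 'c'  n5⇒n0 (fail-walked)
[37] read 'a'  n0⇒n1

All matches (sorted): [[3,1],[6,0],[10,1],[12,0],[17,1],[21,1],[22,0],[26,1],[28,0],[30,0]]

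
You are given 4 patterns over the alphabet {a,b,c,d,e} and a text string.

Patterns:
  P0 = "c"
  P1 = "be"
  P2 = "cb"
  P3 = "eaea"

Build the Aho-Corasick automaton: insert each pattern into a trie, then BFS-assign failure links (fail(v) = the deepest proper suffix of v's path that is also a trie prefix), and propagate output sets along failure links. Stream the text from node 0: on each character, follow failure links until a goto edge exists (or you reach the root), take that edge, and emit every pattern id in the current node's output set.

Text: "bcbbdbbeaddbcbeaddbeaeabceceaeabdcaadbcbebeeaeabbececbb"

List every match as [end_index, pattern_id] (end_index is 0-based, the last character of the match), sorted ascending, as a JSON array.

Construct AC machine:
Trie (insert patterns):
  0='ε' goto b→2 c→1 e→5
  1='c' goto b→4  [P0 ends]
  2='b' goto e→3
  3='be' goto ·  [P1 ends]
  4='cb' goto ·  [P2 ends]
  5='e' goto a→6
  6='ea' goto e→7
  7='eae' goto a→8
  8='eaea' goto ·  [P3 ends]

Failure links (BFS by depth):
  n1('c'): parent n0 fail=0; on 'c' 0 → fail=0;  out {0}∪∅={0}
  n2('b'): parent n0 fail=0; on 'b' 0 → fail=0;  out ∅∪∅=∅
  n5('e'): parent n0 fail=0; on 'e' 0 → fail=0;  out ∅∪∅=∅
  n3('be'): parent n2 fail=0; on 'e' 0 → fail=5;  out {1}∪∅={1}
  n4('cb'): parent n1 fail=0; on 'b' 0 → fail=2;  out {2}∪∅={2}
  n6('ea'): parent n5 fail=0; on 'a' 0 → fail=0;  out ∅∪∅=∅
  n7('eae'): parent n6 fail=0; on 'e' 0 → fail=5;  out ∅∪∅=∅
  n8('eaea'): parent n7 fail=5; on 'a' 5 → fail=6;  out {3}∪∅={3}

Text stream:
i=0 'b': node 0→2
i=1 'c': node 2→1 (via fail)  → match P0@[1:1]
i=2 'b': node 1→4  → match P2@[1:2]
i=3 'b': node 4→2 (via fail)
i=4 'd': node 2→0 (via fail)
i=5 'b': node 0→2
i=6 'b': node 2→2 (via fail)
i=7 'e': node 2→3  → match P1@[6:7]
i=8 'a': node 3→6 (via fail)
i=9 'd': node 6→0 (via fail)
i=10 'd': node 0→0
i=11 'b': node 0→2
i=12 'c': node 2→1 (via fail)  → match P0@[12:12]
i=13 'b': node 1→4  → match P2@[12:13]
i=14 'e': node 4→3 (via fail)  → match P1@[13:14]
i=15 'a': node 3→6 (via fail)
i=16 'd': node 6→0 (via fail)
i=17 'd': node 0→0
i=18 'b': node 0→2
i=19 'e': node 2→3  → match P1@[18:19]
i=20 'a': node 3→6 (via fail)
i=21 'e': node 6→7
i=22 'a': node 7→8  → match P3@[19:22]
i=23 'b': node 8→2 (via fail)
i=24 'c': node 2→1 (via fail)  → match P0@[24:24]
i=25 'e': node 1→5 (via fail)
i=26 'c': node 5→1 (via fail)  → match P0@[26:26]
i=27 'e': node 1→5 (via fail)
i=28 'a': node 5→6
i=29 'e': node 6→7
i=30 'a': node 7→8  → match P3@[27:30]
i=31 'b': node 8→2 (via fail)
i=32 'd': node 2→0 (via fail)
i=33 'c': node 0→1  → match P0@[33:33]
i=34 'a': node 1→0 (via fail)
i=35 'a': node 0→0
i=36 'd': node 0→0
i=37 'b': node 0→2
i=38 'c': node 2→1 (via fail)  → match P0@[38:38]
i=39 'b': node 1→4  → match P2@[38:39]
i=40 'e': node 4→3 (via fail)  → match P1@[39:40]
i=41 'b': node 3→2 (via fail)
i=42 'e': node 2→3  → match P1@[41:42]
i=43 'e': node 3→5 (via fail)
i=44 'a': node 5→6
i=45 'e': node 6→7
i=46 'a': node 7→8  → match P3@[43:46]
i=47 'b': node 8→2 (via fail)
i=48 'b': node 2→2 (via fail)
i=49 'e': node 2→3  → match P1@[48:49]
i=50 'c': node 3→1 (via fail)  → match P0@[50:50]
i=51 'e': node 1→5 (via fail)
i=52 'c': node 5→1 (via fail)  → match P0@[52:52]
i=53 'b': node 1→4  → match P2@[52:53]
i=54 'b': node 4→2 (via fail)

Matches: [[1,0],[2,2],[7,1],[12,0],[13,2],[14,1],[19,1],[22,3],[24,0],[26,0],[30,3],[33,0],[38,0],[39,2],[40,1],[42,1],[46,3],[49,1],[50,0],[52,0],[53,2]]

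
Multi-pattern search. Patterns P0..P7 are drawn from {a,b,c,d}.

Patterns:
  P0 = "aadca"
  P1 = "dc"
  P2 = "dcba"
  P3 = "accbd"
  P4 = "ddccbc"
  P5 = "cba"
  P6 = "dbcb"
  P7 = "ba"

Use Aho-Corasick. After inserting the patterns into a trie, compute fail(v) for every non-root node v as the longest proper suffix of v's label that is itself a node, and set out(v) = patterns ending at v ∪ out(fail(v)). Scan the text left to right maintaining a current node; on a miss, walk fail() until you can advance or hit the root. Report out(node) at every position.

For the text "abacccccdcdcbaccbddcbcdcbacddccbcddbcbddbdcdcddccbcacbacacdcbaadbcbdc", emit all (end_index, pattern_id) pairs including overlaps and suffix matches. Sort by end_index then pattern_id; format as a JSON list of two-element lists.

Build:
Trie nodes:
  n0 'ε': a→1 b→25 c→19 d→6
  n1 'a': a→2 c→10
  n2 'aa': d→3
  n3 'aad': c→4
  n4 'aadc': a→5
  n5 'aadca': ·  [P0 ends]
  n6 'd': b→22 c→7 d→14
  n7 'dc': b→8  [P1 ends]
  n8 'dcb': a→9
  n9 'dcba': ·  [P2 ends]
  n10 'ac': c→11
  n11 'acc': b→12
  n12 'accb': d→13
  n13 'accbd': ·  [P3 ends]
  n14 'dd': c→15
  n15 'ddc': c→16
  n16 'ddcc': b→17
  n17 'ddccb': c→18
  n18 'ddccbc': ·  [P4 ends]
  n19 'c': b→20
  n20 'cb': a→21
  n21 'cba': ·  [P5 ends]
  n22 'db': c→23
  n23 'dbc': b→24
  n24 'dbcb': ·  [P6 ends]
  n25 'b': a→26
  n26 'ba': ·  [P7 ends]

BFS fail/out derivation:
  fail(1) 'a': from fail(0)=0 chase 'a': 0 ⇒ 0;  out=∅∪out(0)=∅
  fail(6) 'd': from fail(0)=0 chase 'd': 0 ⇒ 0;  out=∅∪out(0)=∅
  fail(19) 'c': from fail(0)=0 chase 'c': 0 ⇒ 0;  out=∅∪out(0)=∅
  fail(25) 'b': from fail(0)=0 chase 'b': 0 ⇒ 0;  out=∅∪out(0)=∅
  fail(2) 'aa': from fail(1)=0 chase 'a': 0 ⇒ 1;  out=∅∪out(1)=∅
  fail(7) 'dc': from fail(6)=0 chase 'c': 0 ⇒ 19;  out={1}∪out(19)={1}
  fail(10) 'ac': from fail(1)=0 chase 'c': 0 ⇒ 19;  out=∅∪out(19)=∅
  fail(14) 'dd': from fail(6)=0 chase 'd': 0 ⇒ 6;  out=∅∪out(6)=∅
  fail(20) 'cb': from fail(19)=0 chase 'b': 0 ⇒ 25;  out=∅∪out(25)=∅
  fail(22) 'db': from fail(6)=0 chase 'b': 0 ⇒ 25;  out=∅∪out(25)=∅
  fail(26) 'ba': from fail(25)=0 chase 'a': 0 ⇒ 1;  out={7}∪out(1)={7}
  fail(3) 'aad': from fail(2)=1 chase 'd': 1→0 ⇒ 6;  out=∅∪out(6)=∅
  fail(8) 'dcb': from fail(7)=19 chase 'b': 19 ⇒ 20;  out=∅∪out(20)=∅
  fail(11) 'acc': from fail(10)=19 chase 'c': 19→0 ⇒ 19;  out=∅∪out(19)=∅
  fail(15) 'ddc': from fail(14)=6 chase 'c': 6 ⇒ 7;  out=∅∪out(7)={1}
  fail(21) 'cba': from fail(20)=25 chase 'a': 25 ⇒ 26;  out={5}∪out(26)={5,7}
  fail(23) 'dbc': from fail(22)=25 chase 'c': 25→0 ⇒ 19;  out=∅∪out(19)=∅
  fail(4) 'aadc': from fail(3)=6 chase 'c': 6 ⇒ 7;  out=∅∪out(7)={1}
  fail(9) 'dcba': from fail(8)=20 chase 'a': 20 ⇒ 21;  out={2}∪out(21)={2,5,7}
  fail(12) 'accb': from fail(11)=19 chase 'b': 19 ⇒ 20;  out=∅∪out(20)=∅
  fail(16) 'ddcc': from fail(15)=7 chase 'c': 7→19→0 ⇒ 19;  out=∅∪out(19)=∅
  fail(24) 'dbcb': from fail(23)=19 chase 'b': 19 ⇒ 20;  out={6}∪out(20)={6}
  fail(5) 'aadca': from fail(4)=7 chase 'a': 7→19→0 ⇒ 1;  out={0}∪out(1)={0}
  fail(13) 'accbd': from fail(12)=20 chase 'd': 20→25→0 ⇒ 6;  out={3}∪out(6)={3}
  fail(17) 'ddccb': from fail(16)=19 chase 'b': 19 ⇒ 20;  out=∅∪out(20)=∅
  fail(18) 'ddccbc': from fail(17)=20 chase 'c': 20→25→0 ⇒ 19;  out={4}∪out(19)={4}

Text stream:
pos 0 'a': at 1
pos 1 'b': at 25 ·f
pos 2 'a': at 26  → match P7@[1:2]
pos 3 'c': at 10 ·f
pos 4 'c': at 11
pos 5 'c': at 19 ·f
pos 6 'c': at 19 ·f
pos 7 'c': at 19 ·f
pos 8 'd': at 6 ·f
pos 9 'c': at 7  → match P1@[8:9]
pos 10 'd': at 6 ·f
pos 11 'c': at 7  → match P1@[10:11]
pos 12 'b': at 8
pos 13 'a': at 9  → match P2@[10:13],P5@[11:13],P7@[12:13]
pos 14 'c': at 10 ·f
pos 15 'c': at 11
pos 16 'b': at 12
pos 17 'd': at 13  → match P3@[13:17]
pos 18 'd': at 14 ·f
pos 19 'c': at 15  → match P1@[18:19]
pos 20 'b': at 8 ·f
pos 21 'c': at 19 ·f
pos 22 'd': at 6 ·f
pos 23 'c': at 7  → match P1@[22:23]
pos 24 'b': at 8
pos 25 'a': at 9  → match P2@[22:25],P5@[23:25],P7@[24:25]
pos 26 'c': at 10 ·f
pos 27 'd': at 6 ·f
pos 28 'd': at 14
pos 29 'c': at 15  → match P1@[28:29]
pos 30 'c': at 16
pos 31 'b': at 17
pos 32 'c': at 18  → match P4@[27:32]
pos 33 'd': at 6 ·f
pos 34 'd': at 14
pos 35 'b': at 22 ·f
pos 36 'c': at 23
pos 37 'b': at 24  → match P6@[34:37]
pos 38 'd': at 6 ·f
pos 39 'd': at 14
pos 40 'b': at 22 ·f
pos 41 'd': at 6 ·f
pos 42 'c': at 7  → match P1@[41:42]
pos 43 'd': at 6 ·f
pos 44 'c': at 7  → match P1@[43:44]
pos 45 'd': at 6 ·f
pos 46 'd': at 14
pos 47 'c': at 15  → match P1@[46:47]
pos 48 'c': at 16
pos 49 'b': at 17
pos 50 'c': at 18  → match P4@[45:50]
pos 51 'a': at 1 ·f
pos 52 'c': at 10
pos 53 'b': at 20 ·f
pos 54 'a': at 21  → match P5@[52:54],P7@[53:54]
pos 55 'c': at 10 ·f
pos 56 'a': at 1 ·f
pos 57 'c': at 10
pos 58 'd': at 6 ·f
pos 59 'c': at 7  → match P1@[58:59]
pos 60 'b': at 8
pos 61 'a': at 9  → match P2@[58:61],P5@[59:61],P7@[60:61]
pos 62 'a': at 2 ·f
pos 63 'd': at 3
pos 64 'b': at 22 ·f
pos 65 'c': at 23
pos 66 'b': at 24  → match P6@[63:66]
pos 67 'd': at 6 ·f
pos 68 'c': at 7  → match P1@[67:68]

All matches (sorted): [[2,7],[9,1],[11,1],[13,2],[13,5],[13,7],[17,3],[19,1],[23,1],[25,2],[25,5],[25,7],[29,1],[32,4],[37,6],[42,1],[44,1],[47,1],[50,4],[54,5],[54,7],[59,1],[61,2],[61,5],[61,7],[66,6],[68,1]]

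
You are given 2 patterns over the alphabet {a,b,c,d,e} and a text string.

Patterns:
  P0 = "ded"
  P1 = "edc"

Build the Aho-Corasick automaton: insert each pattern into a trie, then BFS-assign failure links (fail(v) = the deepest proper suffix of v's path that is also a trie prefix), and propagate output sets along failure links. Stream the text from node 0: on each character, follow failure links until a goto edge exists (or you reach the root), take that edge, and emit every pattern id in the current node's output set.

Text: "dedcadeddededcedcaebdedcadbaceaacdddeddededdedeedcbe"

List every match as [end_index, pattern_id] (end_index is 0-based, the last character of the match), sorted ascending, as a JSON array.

Build:
Trie nodes:
  n0 'ε': d→1 e→4
  n1 'd': e→2
  n2 'de': d→3
  n3 'ded': ·  ←P0
  n4 'e': d→5
  n5 'ed': c→6
  n6 'edc': ·  ←P1

Failure links (BFS by depth):
  n1('d'): parent n0 fail=0; on 'd' 0 → fail=0;  out ∅∪∅=∅
  n4('e'): parent n0 fail=0; on 'e' 0 → fail=0;  out ∅∪∅=∅
  n2('de'): parent n1 fail=0; on 'e' 0 → fail=4;  out ∅∪∅=∅
  n5('ed'): parent n4 fail=0; on 'd' 0 → fail=1;  out ∅∪∅=∅
  n3('ded'): parent n2 fail=4; on 'd' 4 → fail=5;  out {0}∪∅={0}
  n6('edc'): parent n5 fail=1; on 'c' 1→0 → fail=0;  out {1}∪∅={1}

Scan:
[0] read 'd'  n0⇒n1
[1] read 'e'  n1⇒n2
[2] read 'd'  n2⇒n3  ** P0@[0:2]
[3] read 'c'  n3⇒n6 ·f  ** P1@[1:3]
[4] read 'a'  n6⇒n0 ·f
[5] read 'd'  n0⇒n1
[6] read 'e'  n1⇒n2
[7] read 'd'  n2⇒n3  ** P0@[5:7]
[8] read 'd'  n3⇒n1 ·f
[9] read 'e'  n1⇒n2
[10] read 'd'  n2⇒n3  ** P0@[8:10]
[11] read 'e'  n3⇒n2 ·f
[12] read 'd'  n2⇒n3  ** P0@[10:12]
[13] read 'c'  n3⇒n6 ·f  ** P1@[11:13]
[14] read 'e'  n6⇒n4 ·f
[15] read 'd'  n4⇒n5
[16] read 'c'  n5⇒n6  ** P1@[14:16]
[17] read 'a'  n6⇒n0 ·f
[18] read 'e'  n0⇒n4
[19] read 'b'  n4⇒n0 ·f
[20] read 'd'  n0⇒n1
[21] read 'e'  n1⇒n2
[22] read 'd'  n2⇒n3  ** P0@[20:22]
[23] read 'c'  n3⇒n6 ·f  ** P1@[21:23]
[24] read 'a'  n6⇒n0 ·f
[25] read 'd'  n0⇒n1
[26] read 'b'  n1⇒n0 ·f
[27] read 'a'  n0⇒n0
[28] read 'c'  n0⇒n0
[29] read 'e'  n0⇒n4
[30] read 'a'  n4⇒n0 ·f
[31] read 'a'  n0⇒n0
[32] read 'c'  n0⇒n0
[33] read 'd'  n0⇒n1
[34] read 'd'  n1⇒n1 ·f
[35] read 'd'  n1⇒n1 ·f
[36] read 'e'  n1⇒n2
[37] read 'd'  n2⇒n3  ** P0@[35:37]
[38] read 'd'  n3⇒n1 ·f
[39] read 'e'  n1⇒n2
[40] read 'd'  n2⇒n3  ** P0@[38:40]
[41] read 'e'  n3⇒n2 ·f
[42] read 'd'  n2⇒n3  ** P0@[40:42]
[43] read 'd'  n3⇒n1 ·f
[44] read 'e'  n1⇒n2
[45] read 'd'  n2⇒n3  ** P0@[43:45]
[46] read 'e'  n3⇒n2 ·f
[47] read 'e'  n2⇒n4 ·f
[48] read 'd'  n4⇒n5
[49] read 'c'  n5⇒n6  ** P1@[47:49]
[50] read 'b'  n6⇒n0 ·f
[51] read 'e'  n0⇒n4

Matches: [[2,0],[3,1],[7,0],[10,0],[12,0],[13,1],[16,1],[22,0],[23,1],[37,0],[40,0],[42,0],[45,0],[49,1]]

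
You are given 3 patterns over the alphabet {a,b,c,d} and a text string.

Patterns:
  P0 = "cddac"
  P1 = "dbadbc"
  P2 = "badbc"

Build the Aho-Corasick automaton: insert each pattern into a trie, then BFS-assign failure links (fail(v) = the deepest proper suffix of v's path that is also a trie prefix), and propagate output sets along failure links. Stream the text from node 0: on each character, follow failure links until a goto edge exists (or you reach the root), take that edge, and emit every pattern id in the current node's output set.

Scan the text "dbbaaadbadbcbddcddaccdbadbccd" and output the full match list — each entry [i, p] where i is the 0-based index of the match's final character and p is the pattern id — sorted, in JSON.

Build:
Trie nodes:
  n0 'ε': b→12 c→1 d→6
  n1 'c': d→2
  n2 'cd': d→3
  n3 'cdd': a→4
  n4 'cdda': c→5
  n5 'cddac': ·  [P0 ends]
  n6 'd': b→7
  n7 'db': a→8
  n8 'dba': d→9
  n9 'dbad': b→10
  n10 'dbadb': c→11
  n11 'dbadbc': ·  [P1 ends]
  n12 'b': a→13
  n13 'ba': d→14
  n14 'bad': b→15
  n15 'badb': c→16
  n16 'badbc': ·  [P2 ends]

BFS fail/out derivation:
  fail(1) 'c': from fail(0)=0 chase 'c': 0 ⇒ 0;  out=∅∪out(0)=∅
  fail(6) 'd': from fail(0)=0 chase 'd': 0 ⇒ 0;  out=∅∪out(0)=∅
  fail(12) 'b': from fail(0)=0 chase 'b': 0 ⇒ 0;  out=∅∪out(0)=∅
  fail(2) 'cd': from fail(1)=0 chase 'd': 0 ⇒ 6;  out=∅∪out(6)=∅
  fail(7) 'db': from fail(6)=0 chase 'b': 0 ⇒ 12;  out=∅∪out(12)=∅
  fail(13) 'ba': from fail(12)=0 chase 'a': 0 ⇒ 0;  out=∅∪out(0)=∅
  fail(3) 'cdd': from fail(2)=6 chase 'd': 6→0 ⇒ 6;  out=∅∪out(6)=∅
  fail(8) 'dba': from fail(7)=12 chase 'a': 12 ⇒ 13;  out=∅∪out(13)=∅
  fail(14) 'bad': from fail(13)=0 chase 'd': 0 ⇒ 6;  out=∅∪out(6)=∅
  fail(4) 'cdda': from fail(3)=6 chase 'a': 6→0 ⇒ 0;  out=∅∪out(0)=∅
  fail(9) 'dbad': from fail(8)=13 chase 'd': 13 ⇒ 14;  out=∅∪out(14)=∅
  fail(15) 'badb': from fail(14)=6 chase 'b': 6 ⇒ 7;  out=∅∪out(7)=∅
  fail(5) 'cddac': from fail(4)=0 chase 'c': 0 ⇒ 1;  out={0}∪out(1)={0}
  fail(10) 'dbadb': from fail(9)=14 chase 'b': 14 ⇒ 15;  out=∅∪out(15)=∅
  fail(16) 'badbc': from fail(15)=7 chase 'c': 7→12→0 ⇒ 1;  out={2}∪out(1)={2}
  fail(11) 'dbadbc': from fail(10)=15 chase 'c': 15 ⇒ 16;  out={1}∪out(16)={1,2}

Scan:
[0] read 'd'  n0⇒n6
[1] read 'b'  n6⇒n7
[2] read 'b'  n7⇒n12 (via fail)
[3] read 'a'  n12⇒n13
[4] read 'a'  n13⇒n0 (via fail)
[5] read 'a'  n0⇒n0
[6] read 'd'  n0⇒n6
[7] read 'b'  n6⇒n7
[8] read 'a'  n7⇒n8
[9] read 'd'  n8⇒n9
[10] read 'b'  n9⇒n10
[11] read 'c'  n10⇒n11  emit P1@[6:11],P2@[7:11]
[12] read 'b'  n11⇒n12 (via fail)
[13] read 'd'  n12⇒n6 (via fail)
[14] read 'd'  n6⇒n6 (via fail)
[15] read 'c'  n6⇒n1 (via fail)
[16] read 'd'  n1⇒n2
[17] read 'd'  n2⇒n3
[18] read 'a'  n3⇒n4
[19] read 'c'  n4⇒n5  emit P0@[15:19]
[20] read 'c'  n5⇒n1 (via fail)
[21] read 'd'  n1⇒n2
[22] read 'b'  n2⇒n7 (via fail)
[23] read 'a'  n7⇒n8
[24] read 'd'  n8⇒n9
[25] read 'b'  n9⇒n10
[26] read 'c'  n10⇒n11  emit P1@[21:26],P2@[22:26]
[27] read 'c'  n11⇒n1 (via fail)
[28] read 'd'  n1⇒n2

Result: [[11,1],[11,2],[19,0],[26,1],[26,2]]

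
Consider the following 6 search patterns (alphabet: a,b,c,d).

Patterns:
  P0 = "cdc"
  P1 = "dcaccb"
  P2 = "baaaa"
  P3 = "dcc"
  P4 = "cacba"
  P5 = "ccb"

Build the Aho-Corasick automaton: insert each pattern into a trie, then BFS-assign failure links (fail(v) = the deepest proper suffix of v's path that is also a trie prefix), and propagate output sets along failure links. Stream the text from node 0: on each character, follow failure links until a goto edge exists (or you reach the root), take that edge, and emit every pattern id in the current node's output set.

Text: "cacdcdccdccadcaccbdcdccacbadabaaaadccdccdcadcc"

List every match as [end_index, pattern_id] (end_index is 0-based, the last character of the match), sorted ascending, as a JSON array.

Build automaton:
Trie (insert patterns):
  n0 'ε': b→10 c→1 d→4
  n1 'c': a→16 c→20 d→2
  n2 'cd': c→3
  n3 'cdc': ·  [P0 ends]
  n4 'd': c→5
  n5 'dc': a→6 c→15
  n6 'dca': c→7
  n7 'dcac': c→8
  n8 'dcacc': b→9
  n9 'dcaccb': ·  [P1 ends]
  n10 'b': a→11
  n11 'ba': a→12
  n12 'baa': a→13
  n13 'baaa': a→14
  n14 'baaaa': ·  [P2 ends]
  n15 'dcc': ·  [P3 ends]
  n16 'ca': c→17
  n17 'cac': b→18
  n18 'cacb': a→19
  n19 'cacba': ·  [P4 ends]
  n20 'cc': b→21
  n21 'ccb': ·  [P5 ends]

Failure links (BFS by depth):
  fail(1) 'c': from fail(0)=0 chase 'c': 0 ⇒ 0;  out=∅∪out(0)=∅
  fail(4) 'd': from fail(0)=0 chase 'd': 0 ⇒ 0;  out=∅∪out(0)=∅
  fail(10) 'b': from fail(0)=0 chase 'b': 0 ⇒ 0;  out=∅∪out(0)=∅
  fail(2) 'cd': from fail(1)=0 chase 'd': 0 ⇒ 4;  out=∅∪out(4)=∅
  fail(5) 'dc': from fail(4)=0 chase 'c': 0 ⇒ 1;  out=∅∪out(1)=∅
  fail(11) 'ba': from fail(10)=0 chase 'a': 0 ⇒ 0;  out=∅∪out(0)=∅
  fail(16) 'ca': from fail(1)=0 chase 'a': 0 ⇒ 0;  out=∅∪out(0)=∅
  fail(20) 'cc': from fail(1)=0 chase 'c': 0 ⇒ 1;  out=∅∪out(1)=∅
  fail(3) 'cdc': from fail(2)=4 chase 'c': 4 ⇒ 5;  out={0}∪out(5)={0}
  fail(6) 'dca': from fail(5)=1 chase 'a': 1 ⇒ 16;  out=∅∪out(16)=∅
  fail(12) 'baa': from fail(11)=0 chase 'a': 0 ⇒ 0;  out=∅∪out(0)=∅
  fail(15) 'dcc': from fail(5)=1 chase 'c': 1 ⇒ 20;  out={3}∪out(20)={3}
  fail(17) 'cac': from fail(16)=0 chase 'c': 0 ⇒ 1;  out=∅∪out(1)=∅
  fail(21) 'ccb': from fail(20)=1 chase 'b': 1→0 ⇒ 10;  out={5}∪out(10)={5}
  fail(7) 'dcac': from fail(6)=16 chase 'c': 16 ⇒ 17;  out=∅∪out(17)=∅
  fail(13) 'baaa': from fail(12)=0 chase 'a': 0 ⇒ 0;  out=∅∪out(0)=∅
  fail(18) 'cacb': from fail(17)=1 chase 'b': 1→0 ⇒ 10;  out=∅∪out(10)=∅
  fail(8) 'dcacc': from fail(7)=17 chase 'c': 17→1 ⇒ 20;  out=∅∪out(20)=∅
  fail(14) 'baaaa': from fail(13)=0 chase 'a': 0 ⇒ 0;  out={2}∪out(0)={2}
  fail(19) 'cacba': from fail(18)=10 chase 'a': 10 ⇒ 11;  out={4}∪out(11)={4}
  fail(9) 'dcaccb': from fail(8)=20 chase 'b': 20 ⇒ 21;  out={1}∪out(21)={1,5}

Scan:
pos 0 'c': at 1
pos 1 'a': at 16
pos 2 'c': at 17
pos 3 'd': at 2 ·f
pos 4 'c': at 3  emit P0@[2:4]
pos 5 'd': at 2 ·f
pos 6 'c': at 3  emit P0@[4:6]
pos 7 'c': at 15 ·f  emit P3@[5:7]
pos 8 'd': at 2 ·f
pos 9 'c': at 3  emit P0@[7:9]
pos 10 'c': at 15 ·f  emit P3@[8:10]
pos 11 'a': at 16 ·f
pos 12 'd': at 4 ·f
pos 13 'c': at 5
pos 14 'a': at 6
pos 15 'c': at 7
pos 16 'c': at 8
pos 17 'b': at 9  emit P1@[12:17],P5@[15:17]
pos 18 'd': at 4 ·f
pos 19 'c': at 5
pos 20 'd': at 2 ·f
pos 21 'c': at 3  emit P0@[19:21]
pos 22 'c': at 15 ·f  emit P3@[20:22]
pos 23 'a': at 16 ·f
pos 24 'c': at 17
pos 25 'b': at 18
pos 26 'a': at 19  emit P4@[22:26]
pos 27 'd': at 4 ·f
pos 28 'a': at 0 ·f
pos 29 'b': at 10
pos 30 'a': at 11
pos 31 'a': at 12
pos 32 'a': at 13
pos 33 'a': at 14  emit P2@[29:33]
pos 34 'd': at 4 ·f
pos 35 'c': at 5
pos 36 'c': at 15  emit P3@[34:36]
pos 37 'd': at 2 ·f
pos 38 'c': at 3  emit P0@[36:38]
pos 39 'c': at 15 ·f  emit P3@[37:39]
pos 40 'd': at 2 ·f
pos 41 'c': at 3  emit P0@[39:41]
pos 42 'a': at 6 ·f
pos 43 'd': at 4 ·f
pos 44 'c': at 5
pos 45 'c': at 15  emit P3@[43:45]

Result: [[4,0],[6,0],[7,3],[9,0],[10,3],[17,1],[17,5],[21,0],[22,3],[26,4],[33,2],[36,3],[38,0],[39,3],[41,0],[45,3]]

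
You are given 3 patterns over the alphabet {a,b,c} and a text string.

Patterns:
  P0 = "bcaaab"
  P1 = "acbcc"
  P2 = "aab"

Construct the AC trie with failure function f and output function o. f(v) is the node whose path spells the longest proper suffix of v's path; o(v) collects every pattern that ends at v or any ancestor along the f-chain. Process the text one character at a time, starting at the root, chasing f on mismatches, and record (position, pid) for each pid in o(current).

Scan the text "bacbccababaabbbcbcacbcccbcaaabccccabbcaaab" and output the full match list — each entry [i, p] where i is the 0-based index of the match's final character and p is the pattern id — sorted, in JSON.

Construct AC machine:
Trie (insert patterns):
  n0 'ε': a→7 b→1
  n1 'b': c→2
  n2 'bc': a→3
  n3 'bca': a→4
  n4 'bcaa': a→5
  n5 'bcaaa': b→6
  n6 'bcaaab': ·  [P0 ends]
  n7 'a': a→12 c→8
  n8 'ac': b→9
  n9 'acb': c→10
  n10 'acbc': c→11
  n11 'acbcc': ·  [P1 ends]
  n12 'aa': b→13
  n13 'aab': ·  [P2 ends]

BFS fail/out derivation:
  n1('b'): parent n0 fail=0; on 'b' 0 → fail=0;  out ∅∪∅=∅
  n7('a'): parent n0 fail=0; on 'a' 0 → fail=0;  out ∅∪∅=∅
  n2('bc'): parent n1 fail=0; on 'c' 0 → fail=0;  out ∅∪∅=∅
  n8('ac'): parent n7 fail=0; on 'c' 0 → fail=0;  out ∅∪∅=∅
  n12('aa'): parent n7 fail=0; on 'a' 0 → fail=7;  out ∅∪∅=∅
  n3('bca'): parent n2 fail=0; on 'a' 0 → fail=7;  out ∅∪∅=∅
  n9('acb'): parent n8 fail=0; on 'b' 0 → fail=1;  out ∅∪∅=∅
  n13('aab'): parent n12 fail=7; on 'b' 7→0 → fail=1;  out {2}∪∅={2}
  n4('bcaa'): parent n3 fail=7; on 'a' 7 → fail=12;  out ∅∪∅=∅
  n10('acbc'): parent n9 fail=1; on 'c' 1 → fail=2;  out ∅∪∅=∅
  n5('bcaaa'): parent n4 fail=12; on 'a' 12→7 → fail=12;  out ∅∪∅=∅
  n11('acbcc'): parent n10 fail=2; on 'c' 2→0 → fail=0;  out {1}∪∅={1}
  n6('bcaaab'): parent n5 fail=12; on 'b' 12 → fail=13;  out {0}∪{2}={0,2}

Scan:
[0] read 'b'  n0⇒n1
[1] read 'a'  n1⇒n7 (fail-walked)
[2] read 'c'  n7⇒n8
[3] read 'b'  n8⇒n9
[4] read 'c'  n9⇒n10
[5] read 'c'  n10⇒n11  ** P1@[1:5]
[6] read 'a'  n11⇒n7 (fail-walked)
[7] read 'b'  n7⇒n1 (fail-walked)
[8] read 'a'  n1⇒n7 (fail-walked)
[9] read 'b'  n7⇒n1 (fail-walked)
[10] read 'a'  n1⇒n7 (fail-walked)
[11] read 'a'  n7⇒n12
[12] read 'b'  n12⇒n13  ** P2@[10:12]
[13] read 'b'  n13⇒n1 (fail-walked)
[14] read 'b'  n1⇒n1 (fail-walked)
[15] read 'c'  n1⇒n2
[16] read 'b'  n2⇒n1 (fail-walked)
[17] read 'c'  n1⇒n2
[18] read 'a'  n2⇒n3
[19] read 'c'  n3⇒n8 (fail-walked)
[20] read 'b'  n8⇒n9
[21] read 'c'  n9⇒n10
[22] read 'c'  n10⇒n11  ** P1@[18:22]
[23] read 'c'  n11⇒n0 (fail-walked)
[24] read 'b'  n0⇒n1
[25] read 'c'  n1⇒n2
[26] read 'a'  n2⇒n3
[27] read 'a'  n3⇒n4
[28] read 'a'  n4⇒n5
[29] read 'b'  n5⇒n6  ** P0@[24:29],P2@[27:29]
[30] read 'c'  n6⇒n2 (fail-walked)
[31] read 'c'  n2⇒n0 (fail-walked)
[32] read 'c'  n0⇒n0
[33] read 'c'  n0⇒n0
[34] read 'a'  n0⇒n7
[35] read 'b'  n7⇒n1 (fail-walked)
[36] read 'b'  n1⇒n1 (fail-walked)
[37] read 'c'  n1⇒n2
[38] read 'a'  n2⇒n3
[39] read 'a'  n3⇒n4
[40] read 'a'  n4⇒n5
[41] read 'b'  n5⇒n6  ** P0@[36:41],P2@[39:41]

Matches: [[5,1],[12,2],[22,1],[29,0],[29,2],[41,0],[41,2]]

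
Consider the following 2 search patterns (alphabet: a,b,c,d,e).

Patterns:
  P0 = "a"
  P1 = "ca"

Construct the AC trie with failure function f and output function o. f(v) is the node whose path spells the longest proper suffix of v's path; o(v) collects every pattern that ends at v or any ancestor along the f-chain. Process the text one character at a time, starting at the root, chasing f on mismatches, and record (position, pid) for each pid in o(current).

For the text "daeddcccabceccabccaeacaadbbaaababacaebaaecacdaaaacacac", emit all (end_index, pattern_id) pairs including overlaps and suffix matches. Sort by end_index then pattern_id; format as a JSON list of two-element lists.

Build:
Trie nodes:
  n0 'ε': a→1 c→2
  n1 'a': ·  [P0 ends]
  n2 'c': a→3
  n3 'ca': ·  [P1 ends]

Failure links (BFS by depth):
  fail(1) 'a': from fail(0)=0 chase 'a': 0 ⇒ 0;  out={0}∪out(0)={0}
  fail(2) 'c': from fail(0)=0 chase 'c': 0 ⇒ 0;  out=∅∪out(0)=∅
  fail(3) 'ca': from fail(2)=0 chase 'a': 0 ⇒ 1;  out={1}∪out(1)={0,1}

Scan:
[0] read 'd'  n0⇒n0
[1] read 'a'  n0⇒n1  emit P0@[1:1]
[2] read 'e'  n1⇒n0 (via fail)
[3] read 'd'  n0⇒n0
[4] read 'd'  n0⇒n0
[5] read 'c'  n0⇒n2
[6] read 'c'  n2⇒n2 (via fail)
[7] read 'c'  n2⇒n2 (via fail)
[8] read 'a'  n2⇒n3  emit P0@[8:8],P1@[7:8]
[9] read 'b'  n3⇒n0 (via fail)
[10] read 'c'  n0⇒n2
[11] read 'e'  n2⇒n0 (via fail)
[12] read 'c'  n0⇒n2
[13] read 'c'  n2⇒n2 (via fail)
[14] read 'a'  n2⇒n3  emit P0@[14:14],P1@[13:14]
[15] read 'b'  n3⇒n0 (via fail)
[16] read 'c'  n0⇒n2
[17] read 'c'  n2⇒n2 (via fail)
[18] read 'a'  n2⇒n3  emit P0@[18:18],P1@[17:18]
[19] read 'e'  n3⇒n0 (via fail)
[20] read 'a'  n0⇒n1  emit P0@[20:20]
[21] read 'c'  n1⇒n2 (via fail)
[22] read 'a'  n2⇒n3  emit P0@[22:22],P1@[21:22]
[23] read 'a'  n3⇒n1 (via fail)  emit P0@[23:23]
[24] read 'd'  n1⇒n0 (via fail)
[25] read 'b'  n0⇒n0
[26] read 'b'  n0⇒n0
[27] read 'a'  n0⇒n1  emit P0@[27:27]
[28] read 'a'  n1⇒n1 (via fail)  emit P0@[28:28]
[29] read 'a'  n1⇒n1 (via fail)  emit P0@[29:29]
[30] read 'b'  n1⇒n0 (via fail)
[31] read 'a'  n0⇒n1  emit P0@[31:31]
[32] read 'b'  n1⇒n0 (via fail)
[33] read 'a'  n0⇒n1  emit P0@[33:33]
[34] read 'c'  n1⇒n2 (via fail)
[35] read 'a'  n2⇒n3  emit P0@[35:35],P1@[34:35]
[36] read 'e'  n3⇒n0 (via fail)
[37] read 'b'  n0⇒n0
[38] read 'a'  n0⇒n1  emit P0@[38:38]
[39] read 'a'  n1⇒n1 (via fail)  emit P0@[39:39]
[40] read 'e'  n1⇒n0 (via fail)
[41] read 'c'  n0⇒n2
[42] read 'a'  n2⇒n3  emit P0@[42:42],P1@[41:42]
[43] read 'c'  n3⇒n2 (via fail)
[44] read 'd'  n2⇒n0 (via fail)
[45] read 'a'  n0⇒n1  emit P0@[45:45]
[46] read 'a'  n1⇒n1 (via fail)  emit P0@[46:46]
[47] read 'a'  n1⇒n1 (via fail)  emit P0@[47:47]
[48] read 'a'  n1⇒n1 (via fail)  emit P0@[48:48]
[49] read 'c'  n1⇒n2 (via fail)
[50] read 'a'  n2⇒n3  emit P0@[50:50],P1@[49:50]
[51] read 'c'  n3⇒n2 (via fail)
[52] read 'a'  n2⇒n3  emit P0@[52:52],P1@[51:52]
[53] read 'c'  n3⇒n2 (via fail)

All matches (sorted): [[1,0],[8,0],[8,1],[14,0],[14,1],[18,0],[18,1],[20,0],[22,0],[22,1],[23,0],[27,0],[28,0],[29,0],[31,0],[33,0],[35,0],[35,1],[38,0],[39,0],[42,0],[42,1],[45,0],[46,0],[47,0],[48,0],[50,0],[50,1],[52,0],[52,1]]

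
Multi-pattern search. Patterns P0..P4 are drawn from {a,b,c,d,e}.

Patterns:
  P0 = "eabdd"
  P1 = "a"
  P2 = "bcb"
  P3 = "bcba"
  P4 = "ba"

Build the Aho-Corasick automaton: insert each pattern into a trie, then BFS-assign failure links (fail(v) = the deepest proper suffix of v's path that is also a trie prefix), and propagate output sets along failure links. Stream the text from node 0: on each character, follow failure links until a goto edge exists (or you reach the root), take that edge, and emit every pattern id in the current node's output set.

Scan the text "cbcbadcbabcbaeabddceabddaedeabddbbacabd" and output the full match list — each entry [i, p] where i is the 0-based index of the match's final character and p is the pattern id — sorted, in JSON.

Build:
Trie nodes:
  0='ε' goto a→6 b→7 e→1
  1='e' goto a→2
  2='ea' goto b→3
  3='eab' goto d→4
  4='eabd' goto d→5
  5='eabdd' goto ·  [P0 ends]
  6='a' goto ·  [P1 ends]
  7='b' goto a→11 c→8
  8='bc' goto b→9
  9='bcb' goto a→10  [P2 ends]
  10='bcba' goto ·  [P3 ends]
  11='ba' goto ·  [P4 ends]

Failure links (BFS by depth):
  fail(1) 'e': from fail(0)=0 chase 'e': 0 ⇒ 0;  out=∅∪out(0)=∅
  fail(6) 'a': from fail(0)=0 chase 'a': 0 ⇒ 0;  out={1}∪out(0)={1}
  fail(7) 'b': from fail(0)=0 chase 'b': 0 ⇒ 0;  out=∅∪out(0)=∅
  fail(2) 'ea': from fail(1)=0 chase 'a': 0 ⇒ 6;  out=∅∪out(6)={1}
  fail(8) 'bc': from fail(7)=0 chase 'c': 0 ⇒ 0;  out=∅∪out(0)=∅
  fail(11) 'ba': from fail(7)=0 chase 'a': 0 ⇒ 6;  out={4}∪out(6)={1,4}
  fail(3) 'eab': from fail(2)=6 chase 'b': 6→0 ⇒ 7;  out=∅∪out(7)=∅
  fail(9) 'bcb': from fail(8)=0 chase 'b': 0 ⇒ 7;  out={2}∪out(7)={2}
  fail(4) 'eabd': from fail(3)=7 chase 'd': 7→0 ⇒ 0;  out=∅∪out(0)=∅
  fail(10) 'bcba': from fail(9)=7 chase 'a': 7 ⇒ 11;  out={3}∪out(11)={1,3,4}
  fail(5) 'eabdd': from fail(4)=0 chase 'd': 0 ⇒ 0;  out={0}∪out(0)={0}

Run:
[0] read 'c'  n0⇒n0
[1] read 'b'  n0⇒n7
[2] read 'c'  n7⇒n8
[3] read 'b'  n8⇒n9  → match P2@[1:3]
[4] read 'a'  n9⇒n10  → match P1@[4:4],P3@[1:4],P4@[3:4]
[5] read 'd'  n10⇒n0 (via fail)
[6] read 'c'  n0⇒n0
[7] read 'b'  n0⇒n7
[8] read 'a'  n7⇒n11  → match P1@[8:8],P4@[7:8]
[9] read 'b'  n11⇒n7 (via fail)
[10] read 'c'  n7⇒n8
[11] read 'b'  n8⇒n9  → match P2@[9:11]
[12] read 'a'  n9⇒n10  → match P1@[12:12],P3@[9:12],P4@[11:12]
[13] read 'e'  n10⇒n1 (via fail)
[14] read 'a'  n1⇒n2  → match P1@[14:14]
[15] read 'b'  n2⇒n3
[16] read 'd'  n3⇒n4
[17] read 'd'  n4⇒n5  → match P0@[13:17]
[18] read 'c'  n5⇒n0 (via fail)
[19] read 'e'  n0⇒n1
[20] read 'a'  n1⇒n2  → match P1@[20:20]
[21] read 'b'  n2⇒n3
[22] read 'd'  n3⇒n4
[23] read 'd'  n4⇒n5  → match P0@[19:23]
[24] read 'a'  n5⇒n6 (via fail)  → match P1@[24:24]
[25] read 'e'  n6⇒n1 (via fail)
[26] read 'd'  n1⇒n0 (via fail)
[27] read 'e'  n0⇒n1
[28] read 'a'  n1⇒n2  → match P1@[28:28]
[29] read 'b'  n2⇒n3
[30] read 'd'  n3⇒n4
[31] read 'd'  n4⇒n5  → match P0@[27:31]
[32] read 'b'  n5⇒n7 (via fail)
[33] read 'b'  n7⇒n7 (via fail)
[34] read 'a'  n7⇒n11  → match P1@[34:34],P4@[33:34]
[35] read 'c'  n11⇒n0 (via fail)
[36] read 'a'  n0⇒n6  → match P1@[36:36]
[37] read 'b'  n6⇒n7 (via fail)
[38] read 'd'  n7⇒n0 (via fail)

Matches: [[3,2],[4,1],[4,3],[4,4],[8,1],[8,4],[11,2],[12,1],[12,3],[12,4],[14,1],[17,0],[20,1],[23,0],[24,1],[28,1],[31,0],[34,1],[34,4],[36,1]]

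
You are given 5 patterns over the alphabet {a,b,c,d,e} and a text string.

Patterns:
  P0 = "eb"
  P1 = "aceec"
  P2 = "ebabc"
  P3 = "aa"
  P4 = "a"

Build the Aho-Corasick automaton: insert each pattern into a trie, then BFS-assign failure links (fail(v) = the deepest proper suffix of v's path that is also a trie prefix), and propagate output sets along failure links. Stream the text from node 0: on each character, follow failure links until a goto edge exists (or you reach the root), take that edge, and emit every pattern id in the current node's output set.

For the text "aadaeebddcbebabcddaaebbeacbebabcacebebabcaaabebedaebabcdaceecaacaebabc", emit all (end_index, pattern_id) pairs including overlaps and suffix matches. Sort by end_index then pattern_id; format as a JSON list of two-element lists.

Build:
Trie nodes:
  n0 'ε': a→3 e→1
  n1 'e': b→2
  n2 'eb': a→8  [P0 ends]
  n3 'a': a→11 c→4  [P4 ends]
  n4 'ac': e→5
  n5 'ace': e→6
  n6 'acee': c→7
  n7 'aceec': ·  [P1 ends]
  n8 'eba': b→9
  n9 'ebab': c→10
  n10 'ebabc': ·  [P2 ends]
  n11 'aa': ·  [P3 ends]

BFS fail/out derivation:
  n1('e'): parent n0 fail=0; on 'e' 0 → fail=0;  out ∅∪∅=∅
  n3('a'): parent n0 fail=0; on 'a' 0 → fail=0;  out {4}∪∅={4}
  n2('eb'): parent n1 fail=0; on 'b' 0 → fail=0;  out {0}∪∅={0}
  n4('ac'): parent n3 fail=0; on 'c' 0 → fail=0;  out ∅∪∅=∅
  n11('aa'): parent n3 fail=0; on 'a' 0 → fail=3;  out {3}∪{4}={3,4}
  n5('ace'): parent n4 fail=0; on 'e' 0 → fail=1;  out ∅∪∅=∅
  n8('eba'): parent n2 fail=0; on 'a' 0 → fail=3;  out ∅∪{4}={4}
  n6('acee'): parent n5 fail=1; on 'e' 1→0 → fail=1;  out ∅∪∅=∅
  n9('ebab'): parent n8 fail=3; on 'b' 3→0 → fail=0;  out ∅∪∅=∅
  n7('aceec'): parent n6 fail=1; on 'c' 1→0 → fail=0;  out {1}∪∅={1}
  n10('ebabc'): parent n9 fail=0; on 'c' 0 → fail=0;  out {2}∪∅={2}

Run:
pos 0 'a': at 3  emit P4@[0:0]
pos 1 'a': at 11  emit P3@[0:1],P4@[1:1]
pos 2 'd': at 0 ·f
pos 3 'a': at 3  emit P4@[3:3]
pos 4 'e': at 1 ·f
pos 5 'e': at 1 ·f
pos 6 'b': at 2  emit P0@[5:6]
pos 7 'd': at 0 ·f
pos 8 'd': at 0
pos 9 'c': at 0
pos 10 'b': at 0
pos 11 'e': at 1
pos 12 'b': at 2  emit P0@[11:12]
pos 13 'a': at 8  emit P4@[13:13]
pos 14 'b': at 9
pos 15 'c': at 10  emit P2@[11:15]
pos 16 'd': at 0 ·f
pos 17 'd': at 0
pos 18 'a': at 3  emit P4@[18:18]
pos 19 'a': at 11  emit P3@[18:19],P4@[19:19]
pos 20 'e': at 1 ·f
pos 21 'b': at 2  emit P0@[20:21]
pos 22 'b': at 0 ·f
pos 23 'e': at 1
pos 24 'a': at 3 ·f  emit P4@[24:24]
pos 25 'c': at 4
pos 26 'b': at 0 ·f
pos 27 'e': at 1
pos 28 'b': at 2  emit P0@[27:28]
pos 29 'a': at 8  emit P4@[29:29]
pos 30 'b': at 9
pos 31 'c': at 10  emit P2@[27:31]
pos 32 'a': at 3 ·f  emit P4@[32:32]
pos 33 'c': at 4
pos 34 'e': at 5
pos 35 'b': at 2 ·f  emit P0@[34:35]
pos 36 'e': at 1 ·f
pos 37 'b': at 2  emit P0@[36:37]
pos 38 'a': at 8  emit P4@[38:38]
pos 39 'b': at 9
pos 40 'c': at 10  emit P2@[36:40]
pos 41 'a': at 3 ·f  emit P4@[41:41]
pos 42 'a': at 11  emit P3@[41:42],P4@[42:42]
pos 43 'a': at 11 ·f  emit P3@[42:43],P4@[43:43]
pos 44 'b': at 0 ·f
pos 45 'e': at 1
pos 46 'b': at 2  emit P0@[45:46]
pos 47 'e': at 1 ·f
pos 48 'd': at 0 ·f
pos 49 'a': at 3  emit P4@[49:49]
pos 50 'e': at 1 ·f
pos 51 'b': at 2  emit P0@[50:51]
pos 52 'a': at 8  emit P4@[52:52]
pos 53 'b': at 9
pos 54 'c': at 10  emit P2@[50:54]
pos 55 'd': at 0 ·f
pos 56 'a': at 3  emit P4@[56:56]
pos 57 'c': at 4
pos 58 'e': at 5
pos 59 'e': at 6
pos 60 'c': at 7  emit P1@[56:60]
pos 61 'a': at 3 ·f  emit P4@[61:61]
pos 62 'a': at 11  emit P3@[61:62],P4@[62:62]
pos 63 'c': at 4 ·f
pos 64 'a': at 3 ·f  emit P4@[64:64]
pos 65 'e': at 1 ·f
pos 66 'b': at 2  emit P0@[65:66]
pos 67 'a': at 8  emit P4@[67:67]
pos 68 'b': at 9
pos 69 'c': at 10  emit P2@[65:69]

Result: [[0,4],[1,3],[1,4],[3,4],[6,0],[12,0],[13,4],[15,2],[18,4],[19,3],[19,4],[21,0],[24,4],[28,0],[29,4],[31,2],[32,4],[35,0],[37,0],[38,4],[40,2],[41,4],[42,3],[42,4],[43,3],[43,4],[46,0],[49,4],[51,0],[52,4],[54,2],[56,4],[60,1],[61,4],[62,3],[62,4],[64,4],[66,0],[67,4],[69,2]]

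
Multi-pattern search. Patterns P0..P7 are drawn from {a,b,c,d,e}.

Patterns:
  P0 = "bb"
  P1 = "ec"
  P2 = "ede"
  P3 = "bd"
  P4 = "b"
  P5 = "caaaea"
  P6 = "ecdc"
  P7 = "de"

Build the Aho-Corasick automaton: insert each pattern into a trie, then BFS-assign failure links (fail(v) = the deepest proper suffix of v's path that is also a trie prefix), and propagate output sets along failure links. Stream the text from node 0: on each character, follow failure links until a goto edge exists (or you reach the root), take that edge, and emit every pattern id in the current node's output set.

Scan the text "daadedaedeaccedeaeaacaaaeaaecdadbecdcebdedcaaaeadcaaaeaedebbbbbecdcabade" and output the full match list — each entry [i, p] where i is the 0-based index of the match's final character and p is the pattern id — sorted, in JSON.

Construct AC machine:
Trie (insert patterns):
  n0 'ε': b→1 c→8 d→16 e→3
  n1 'b': b→2 d→7  [P4 ends]
  n2 'bb': ·  [P0 ends]
  n3 'e': c→4 d→5
  n4 'ec': d→14  [P1 ends]
  n5 'ed': e→6
  n6 'ede': ·  [P2 ends]
  n7 'bd': ·  [P3 ends]
  n8 'c': a→9
  n9 'ca': a→10
  n10 'caa': a→11
  n11 'caaa': e→12
  n12 'caaae': a→13
  n13 'caaaea': ·  [P5 ends]
  n14 'ecd': c→15
  n15 'ecdc': ·  [P6 ends]
  n16 'd': e→17
  n17 'de': ·  [P7 ends]

Failure links (BFS by depth):
  n1('b'): parent n0 fail=0; on 'b' 0 → fail=0;  out {4}∪∅={4}
  n3('e'): parent n0 fail=0; on 'e' 0 → fail=0;  out ∅∪∅=∅
  n8('c'): parent n0 fail=0; on 'c' 0 → fail=0;  out ∅∪∅=∅
  n16('d'): parent n0 fail=0; on 'd' 0 → fail=0;  out ∅∪∅=∅
  n2('bb'): parent n1 fail=0; on 'b' 0 → fail=1;  out {0}∪{4}={0,4}
  n4('ec'): parent n3 fail=0; on 'c' 0 → fail=8;  out {1}∪∅={1}
  n5('ed'): parent n3 fail=0; on 'd' 0 → fail=16;  out ∅∪∅=∅
  n7('bd'): parent n1 fail=0; on 'd' 0 → fail=16;  out {3}∪∅={3}
  n9('ca'): parent n8 fail=0; on 'a' 0 → fail=0;  out ∅∪∅=∅
  n17('de'): parent n16 fail=0; on 'e' 0 → fail=3;  out {7}∪∅={7}
  n6('ede'): parent n5 fail=16; on 'e' 16 → fail=17;  out {2}∪{7}={2,7}
  n10('caa'): parent n9 fail=0; on 'a' 0 → fail=0;  out ∅∪∅=∅
  n14('ecd'): parent n4 fail=8; on 'd' 8→0 → fail=16;  out ∅∪∅=∅
  n11('caaa'): parent n10 fail=0; on 'a' 0 → fail=0;  out ∅∪∅=∅
  n15('ecdc'): parent n14 fail=16; on 'c' 16→0 → fail=8;  out {6}∪∅={6}
  n12('caaae'): parent n11 fail=0; on 'e' 0 → fail=3;  out ∅∪∅=∅
  n13('caaaea'): parent n12 fail=3; on 'a' 3→0 → fail=0;  out {5}∪∅={5}

Scan:
[0] read 'd'  n0⇒n16
[1] read 'a'  n16⇒n0 ·f
[2] read 'a'  n0⇒n0
[3] read 'd'  n0⇒n16
[4] read 'e'  n16⇒n17  emit P7@[3:4]
[5] read 'd'  n17⇒n5 ·f
[6] read 'a'  n5⇒n0 ·f
[7] read 'e'  n0⇒n3
[8] read 'd'  n3⇒n5
[9] read 'e'  n5⇒n6  emit P2@[7:9],P7@[8:9]
[10] read 'a'  n6⇒n0 ·f
[11] read 'c'  n0⇒n8
[12] read 'c'  n8⇒n8 ·f
[13] read 'e'  n8⇒n3 ·f
[14] read 'd'  n3⇒n5
[15] read 'e'  n5⇒n6  emit P2@[13:15],P7@[14:15]
[16] read 'a'  n6⇒n0 ·f
[17] read 'e'  n0⇒n3
[18] read 'a'  n3⇒n0 ·f
[19] read 'a'  n0⇒n0
[20] read 'c'  n0⇒n8
[21] read 'a'  n8⇒n9
[22] read 'a'  n9⇒n10
[23] read 'a'  n10⇒n11
[24] read 'e'  n11⇒n12
[25] read 'a'  n12⇒n13  emit P5@[20:25]
[26] read 'a'  n13⇒n0 ·f
[27] read 'e'  n0⇒n3
[28] read 'c'  n3⇒n4  emit P1@[27:28]
[29] read 'd'  n4⇒n14
[30] read 'a'  n14⇒n0 ·f
[31] read 'd'  n0⇒n16
[32] read 'b'  n16⇒n1 ·f  emit P4@[32:32]
[33] read 'e'  n1⇒n3 ·f
[34] read 'c'  n3⇒n4  emit P1@[33:34]
[35] read 'd'  n4⇒n14
[36] read 'c'  n14⇒n15  emit P6@[33:36]
[37] read 'e'  n15⇒n3 ·f
[38] read 'b'  n3⇒n1 ·f  emit P4@[38:38]
[39] read 'd'  n1⇒n7  emit P3@[38:39]
[40] read 'e'  n7⇒n17 ·f  emit P7@[39:40]
[41] read 'd'  n17⇒n5 ·f
[42] read 'c'  n5⇒n8 ·f
[43] read 'a'  n8⇒n9
[44] read 'a'  n9⇒n10
[45] read 'a'  n10⇒n11
[46] read 'e'  n11⇒n12
[47] read 'a'  n12⇒n13  emit P5@[42:47]
[48] read 'd'  n13⇒n16 ·f
[49] read 'c'  n16⇒n8 ·f
[50] read 'a'  n8⇒n9
[51] read 'a'  n9⇒n10
[52] read 'a'  n10⇒n11
[53] read 'e'  n11⇒n12
[54] read 'a'  n12⇒n13  emit P5@[49:54]
[55] read 'e'  n13⇒n3 ·f
[56] read 'd'  n3⇒n5
[57] read 'e'  n5⇒n6  emit P2@[55:57],P7@[56:57]
[58] read 'b'  n6⇒n1 ·f  emit P4@[58:58]
[59] read 'b'  n1⇒n2  emit P0@[58:59],P4@[59:59]
[60] read 'b'  n2⇒n2 ·f  emit P0@[59:60],P4@[60:60]
[61] read 'b'  n2⇒n2 ·f  emit P0@[60:61],P4@[61:61]
[62] read 'b'  n2⇒n2 ·f  emit P0@[61:62],P4@[62:62]
[63] read 'e'  n2⇒n3 ·f
[64] read 'c'  n3⇒n4  emit P1@[63:64]
[65] read 'd'  n4⇒n14
[66] read 'c'  n14⇒n15  emit P6@[63:66]
[67] read 'a'  n15⇒n9 ·f
[68] read 'b'  n9⇒n1 ·f  emit P4@[68:68]
[69] read 'a'  n1⇒n0 ·f
[70] read 'd'  n0⇒n16
[71] read 'e'  n16⇒n17  emit P7@[70:71]

Matches: [[4,7],[9,2],[9,7],[15,2],[15,7],[25,5],[28,1],[32,4],[34,1],[36,6],[38,4],[39,3],[40,7],[47,5],[54,5],[57,2],[57,7],[58,4],[59,0],[59,4],[60,0],[60,4],[61,0],[61,4],[62,0],[62,4],[64,1],[66,6],[68,4],[71,7]]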